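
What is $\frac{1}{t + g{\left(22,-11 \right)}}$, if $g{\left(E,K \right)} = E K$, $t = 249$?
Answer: $\frac{1}{7} \approx 0.14286$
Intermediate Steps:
$\frac{1}{t + g{\left(22,-11 \right)}} = \frac{1}{249 + 22 \left(-11\right)} = \frac{1}{249 - 242} = \frac{1}{7}$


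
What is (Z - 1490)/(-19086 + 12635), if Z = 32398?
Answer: -30908/6451 ≈ -4.7912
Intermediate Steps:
(Z - 1490)/(-19086 + 12635) = (32398 - 1490)/(-19086 + 12635) = 30908/(-6451) = 30908*(-1/6451) = -30908/6451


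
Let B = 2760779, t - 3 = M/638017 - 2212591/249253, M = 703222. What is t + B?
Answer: 439039440823598501/159027651301 ≈ 2.7608e+6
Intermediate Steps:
t = -759307524978/159027651301 (t = 3 + (703222/638017 - 2212591/249253) = 3 - 1236390478881/159027651301 = -759307524978/159027651301 ≈ -4.7747)
t + B = -759307524978/159027651301 + 2760779 = 439039440823598501/159027651301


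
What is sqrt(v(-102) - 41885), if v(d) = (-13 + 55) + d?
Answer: I*sqrt(41945) ≈ 204.8*I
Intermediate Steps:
v(d) = 42 + d
sqrt(v(-102) - 41885) = sqrt((42 - 102) - 41885) = sqrt(-60 - 41885) = sqrt(-41945) = I*sqrt(41945)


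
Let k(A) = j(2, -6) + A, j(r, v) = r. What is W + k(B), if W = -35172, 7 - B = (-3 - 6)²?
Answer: -35244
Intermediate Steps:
B = -74 (B = 7 - (-3 - 6)² = 7 - 1*(-9)² = 7 - 1*81 = 7 - 81 = -74)
k(A) = 2 + A
W + k(B) = -35172 + (2 - 74) = -35172 - 72 = -35244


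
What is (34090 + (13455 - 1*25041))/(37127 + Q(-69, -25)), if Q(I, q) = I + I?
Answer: 22504/36989 ≈ 0.60840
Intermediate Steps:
Q(I, q) = 2*I
(34090 + (13455 - 1*25041))/(37127 + Q(-69, -25)) = (34090 + (13455 - 1*25041))/(37127 + 2*(-69)) = (34090 + (13455 - 25041))/(37127 - 138) = (34090 - 11586)/36989 = 22504*(1/36989) = 22504/36989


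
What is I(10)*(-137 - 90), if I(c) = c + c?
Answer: -4540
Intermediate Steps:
I(c) = 2*c
I(10)*(-137 - 90) = (2*10)*(-137 - 90) = 20*(-227) = -4540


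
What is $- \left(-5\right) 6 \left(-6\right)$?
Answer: $-180$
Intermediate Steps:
$- \left(-5\right) 6 \left(-6\right) = \left(-1\right) \left(-30\right) \left(-6\right) = 30 \left(-6\right) = -180$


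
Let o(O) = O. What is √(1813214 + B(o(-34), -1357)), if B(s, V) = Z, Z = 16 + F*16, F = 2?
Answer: √1813262 ≈ 1346.6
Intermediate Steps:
Z = 48 (Z = 16 + 2*16 = 16 + 32 = 48)
B(s, V) = 48
√(1813214 + B(o(-34), -1357)) = √(1813214 + 48) = √1813262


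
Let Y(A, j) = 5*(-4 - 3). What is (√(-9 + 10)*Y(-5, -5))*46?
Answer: -1610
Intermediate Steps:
Y(A, j) = -35 (Y(A, j) = 5*(-7) = -35)
(√(-9 + 10)*Y(-5, -5))*46 = (√(-9 + 10)*(-35))*46 = (√1*(-35))*46 = (1*(-35))*46 = -35*46 = -1610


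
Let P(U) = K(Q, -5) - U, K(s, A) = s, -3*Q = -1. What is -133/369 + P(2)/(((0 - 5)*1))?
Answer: -10/369 ≈ -0.027100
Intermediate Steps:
Q = ⅓ (Q = -⅓*(-1) = ⅓ ≈ 0.33333)
P(U) = ⅓ - U
-133/369 + P(2)/(((0 - 5)*1)) = -133/369 + (⅓ - 1*2)/(((0 - 5)*1)) = -133*1/369 + (⅓ - 2)/((-5*1)) = -133/369 - 5/3/(-5) = -133/369 - 5/3*(-⅕) = -133/369 + ⅓ = -10/369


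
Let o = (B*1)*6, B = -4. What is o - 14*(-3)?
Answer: 18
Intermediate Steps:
o = -24 (o = -4*1*6 = -4*6 = -24)
o - 14*(-3) = -24 - 14*(-3) = -24 + 42 = 18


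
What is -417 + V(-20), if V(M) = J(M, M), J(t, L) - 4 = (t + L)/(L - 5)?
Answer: -2057/5 ≈ -411.40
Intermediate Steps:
J(t, L) = 4 + (L + t)/(-5 + L) (J(t, L) = 4 + (t + L)/(L - 5) = 4 + (L + t)/(-5 + L))
V(M) = (-20 + 6*M)/(-5 + M) (V(M) = (-20 + M + 5*M)/(-5 + M) = (-20 + 6*M)/(-5 + M))
-417 + V(-20) = -417 + 2*(-10 + 3*(-20))/(-5 - 20) = -417 + 2*(-10 - 60)/(-25) = -417 + 2*(-1/25)*(-70) = -417 + 28/5 = -2057/5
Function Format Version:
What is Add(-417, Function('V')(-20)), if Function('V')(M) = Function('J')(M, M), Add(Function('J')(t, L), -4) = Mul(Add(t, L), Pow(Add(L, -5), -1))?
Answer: Rational(-2057, 5) ≈ -411.40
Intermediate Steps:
Function('J')(t, L) = Add(4, Mul(Pow(Add(-5, L), -1), Add(L, t))) (Function('J')(t, L) = Add(4, Mul(Add(t, L), Pow(Add(L, -5), -1))) = Add(4, Mul(Add(L, t), Pow(Add(-5, L), -1))) = Add(4, Mul(Pow(Add(-5, L), -1), Add(L, t))))
Function('V')(M) = Mul(Pow(Add(-5, M), -1), Add(-20, Mul(6, M))) (Function('V')(M) = Mul(Pow(Add(-5, M), -1), Add(-20, M, Mul(5, M))) = Mul(Pow(Add(-5, M), -1), Add(-20, Mul(6, M))))
Add(-417, Function('V')(-20)) = Add(-417, Mul(2, Pow(Add(-5, -20), -1), Add(-10, Mul(3, -20)))) = Add(-417, Mul(2, Pow(-25, -1), Add(-10, -60))) = Add(-417, Mul(2, Rational(-1, 25), -70)) = Add(-417, Rational(28, 5)) = Rational(-2057, 5)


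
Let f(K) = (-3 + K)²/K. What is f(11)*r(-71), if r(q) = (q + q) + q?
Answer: -13632/11 ≈ -1239.3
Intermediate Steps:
r(q) = 3*q (r(q) = 2*q + q = 3*q)
f(K) = (-3 + K)²/K
f(11)*r(-71) = ((-3 + 11)²/11)*(3*(-71)) = ((1/11)*8²)*(-213) = ((1/11)*64)*(-213) = (64/11)*(-213) = -13632/11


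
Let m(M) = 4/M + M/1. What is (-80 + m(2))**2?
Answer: 5776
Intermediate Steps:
m(M) = M + 4/M (m(M) = 4/M + M*1 = 4/M + M = M + 4/M)
(-80 + m(2))**2 = (-80 + (2 + 4/2))**2 = (-80 + (2 + 4*(1/2)))**2 = (-80 + (2 + 2))**2 = (-80 + 4)**2 = (-76)**2 = 5776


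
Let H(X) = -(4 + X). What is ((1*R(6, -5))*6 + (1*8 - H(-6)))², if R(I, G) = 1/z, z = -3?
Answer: 16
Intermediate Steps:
R(I, G) = -⅓ (R(I, G) = 1/(-3) = -⅓)
H(X) = -4 - X
((1*R(6, -5))*6 + (1*8 - H(-6)))² = ((1*(-⅓))*6 + (1*8 - (-4 - 1*(-6))))² = (-⅓*6 + (8 - (-4 + 6)))² = (-2 + (8 - 1*2))² = (-2 + (8 - 2))² = (-2 + 6)² = 4² = 16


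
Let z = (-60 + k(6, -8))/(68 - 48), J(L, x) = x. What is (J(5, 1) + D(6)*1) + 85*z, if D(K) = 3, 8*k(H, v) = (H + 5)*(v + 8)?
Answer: -251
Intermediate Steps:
k(H, v) = (5 + H)*(8 + v)/8 (k(H, v) = ((H + 5)*(v + 8))/8 = ((5 + H)*(8 + v))/8 = (5 + H)*(8 + v)/8)
z = -3 (z = (-60 + (5 + 6 + (5/8)*(-8) + (⅛)*6*(-8)))/(68 - 48) = (-60 + (5 + 6 - 5 - 6))/20 = (-60 + 0)*(1/20) = -60*1/20 = -3)
(J(5, 1) + D(6)*1) + 85*z = (1 + 3*1) + 85*(-3) = (1 + 3) - 255 = 4 - 255 = -251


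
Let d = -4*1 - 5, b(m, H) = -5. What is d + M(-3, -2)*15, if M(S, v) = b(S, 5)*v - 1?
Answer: 126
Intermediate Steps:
M(S, v) = -1 - 5*v (M(S, v) = -5*v - 1 = -1 - 5*v)
d = -9 (d = -4 - 5 = -9)
d + M(-3, -2)*15 = -9 + (-1 - 5*(-2))*15 = -9 + (-1 + 10)*15 = -9 + 9*15 = -9 + 135 = 126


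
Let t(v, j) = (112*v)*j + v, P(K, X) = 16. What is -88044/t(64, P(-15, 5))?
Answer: -2001/2608 ≈ -0.76725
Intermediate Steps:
t(v, j) = v + 112*j*v (t(v, j) = 112*j*v + v = v + 112*j*v)
-88044/t(64, P(-15, 5)) = -88044*1/(64*(1 + 112*16)) = -88044*1/(64*(1 + 1792)) = -88044/(64*1793) = -88044/114752 = -88044*1/114752 = -2001/2608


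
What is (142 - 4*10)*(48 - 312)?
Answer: -26928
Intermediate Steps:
(142 - 4*10)*(48 - 312) = (142 - 40)*(-264) = 102*(-264) = -26928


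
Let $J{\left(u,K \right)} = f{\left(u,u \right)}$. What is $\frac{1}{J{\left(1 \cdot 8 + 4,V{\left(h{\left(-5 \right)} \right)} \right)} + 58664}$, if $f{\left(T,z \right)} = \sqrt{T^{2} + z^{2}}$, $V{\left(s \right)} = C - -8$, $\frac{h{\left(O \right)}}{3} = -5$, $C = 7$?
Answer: $\frac{7333}{430183076} - \frac{3 \sqrt{2}}{860366152} \approx 1.7041 \cdot 10^{-5}$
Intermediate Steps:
$h{\left(O \right)} = -15$ ($h{\left(O \right)} = 3 \left(-5\right) = -15$)
$V{\left(s \right)} = 15$ ($V{\left(s \right)} = 7 - -8 = 7 + 8 = 15$)
$J{\left(u,K \right)} = \sqrt{2} \sqrt{u^{2}}$ ($J{\left(u,K \right)} = \sqrt{u^{2} + u^{2}} = \sqrt{2 u^{2}} = \sqrt{2} \sqrt{u^{2}}$)
$\frac{1}{J{\left(1 \cdot 8 + 4,V{\left(h{\left(-5 \right)} \right)} \right)} + 58664} = \frac{1}{\sqrt{2} \sqrt{\left(1 \cdot 8 + 4\right)^{2}} + 58664} = \frac{1}{\sqrt{2} \sqrt{\left(8 + 4\right)^{2}} + 58664} = \frac{1}{\sqrt{2} \sqrt{12^{2}} + 58664} = \frac{1}{\sqrt{2} \sqrt{144} + 58664} = \frac{1}{\sqrt{2} \cdot 12 + 58664} = \frac{1}{12 \sqrt{2} + 58664} = \frac{1}{58664 + 12 \sqrt{2}}$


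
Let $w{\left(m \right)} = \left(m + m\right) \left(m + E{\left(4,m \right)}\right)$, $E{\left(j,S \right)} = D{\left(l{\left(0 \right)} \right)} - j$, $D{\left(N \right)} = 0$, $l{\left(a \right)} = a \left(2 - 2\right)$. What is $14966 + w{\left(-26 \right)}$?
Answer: $16526$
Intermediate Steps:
$l{\left(a \right)} = 0$ ($l{\left(a \right)} = a 0 = 0$)
$E{\left(j,S \right)} = - j$ ($E{\left(j,S \right)} = 0 - j = - j$)
$w{\left(m \right)} = 2 m \left(-4 + m\right)$ ($w{\left(m \right)} = \left(m + m\right) \left(m - 4\right) = 2 m \left(m - 4\right) = 2 m \left(-4 + m\right)$)
$14966 + w{\left(-26 \right)} = 14966 + 2 \left(-26\right) \left(-4 - 26\right) = 14966 + 2 \left(-26\right) \left(-30\right) = 14966 + 1560 = 16526$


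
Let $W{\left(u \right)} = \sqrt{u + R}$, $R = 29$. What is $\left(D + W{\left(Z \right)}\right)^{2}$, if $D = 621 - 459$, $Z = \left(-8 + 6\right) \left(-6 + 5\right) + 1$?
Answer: $26276 + 1296 \sqrt{2} \approx 28109.0$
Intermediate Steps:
$Z = 3$ ($Z = \left(-2\right) \left(-1\right) + 1 = 2 + 1 = 3$)
$D = 162$
$W{\left(u \right)} = \sqrt{29 + u}$ ($W{\left(u \right)} = \sqrt{u + 29} = \sqrt{29 + u}$)
$\left(D + W{\left(Z \right)}\right)^{2} = \left(162 + \sqrt{29 + 3}\right)^{2} = \left(162 + \sqrt{32}\right)^{2} = \left(162 + 4 \sqrt{2}\right)^{2}$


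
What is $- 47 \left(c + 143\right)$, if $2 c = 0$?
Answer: $-6721$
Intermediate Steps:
$c = 0$ ($c = \frac{1}{2} \cdot 0 = 0$)
$- 47 \left(c + 143\right) = - 47 \left(0 + 143\right) = \left(-47\right) 143 = -6721$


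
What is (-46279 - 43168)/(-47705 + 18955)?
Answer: 3889/1250 ≈ 3.1112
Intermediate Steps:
(-46279 - 43168)/(-47705 + 18955) = -89447/(-28750) = -89447*(-1/28750) = 3889/1250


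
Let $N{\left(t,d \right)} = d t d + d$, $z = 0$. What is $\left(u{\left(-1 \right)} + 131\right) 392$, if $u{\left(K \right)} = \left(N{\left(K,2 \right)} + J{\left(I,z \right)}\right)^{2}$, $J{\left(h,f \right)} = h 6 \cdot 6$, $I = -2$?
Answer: $2197944$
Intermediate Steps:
$N{\left(t,d \right)} = d + t d^{2}$ ($N{\left(t,d \right)} = t d^{2} + d = d + t d^{2}$)
$J{\left(h,f \right)} = 36 h$ ($J{\left(h,f \right)} = 6 h 6 = 36 h$)
$u{\left(K \right)} = \left(-70 + 4 K\right)^{2}$ ($u{\left(K \right)} = \left(2 \left(1 + 2 K\right) + 36 \left(-2\right)\right)^{2} = \left(\left(2 + 4 K\right) - 72\right)^{2} = \left(-70 + 4 K\right)^{2}$)
$\left(u{\left(-1 \right)} + 131\right) 392 = \left(4 \left(-35 + 2 \left(-1\right)\right)^{2} + 131\right) 392 = \left(4 \left(-35 - 2\right)^{2} + 131\right) 392 = \left(4 \left(-37\right)^{2} + 131\right) 392 = \left(4 \cdot 1369 + 131\right) 392 = \left(5476 + 131\right) 392 = 5607 \cdot 392 = 2197944$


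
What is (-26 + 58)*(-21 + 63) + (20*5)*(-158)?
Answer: -14456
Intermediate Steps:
(-26 + 58)*(-21 + 63) + (20*5)*(-158) = 32*42 + 100*(-158) = 1344 - 15800 = -14456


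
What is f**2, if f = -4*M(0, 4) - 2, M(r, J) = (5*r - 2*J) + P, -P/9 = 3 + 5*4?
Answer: 736164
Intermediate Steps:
P = -207 (P = -9*(3 + 5*4) = -9*(3 + 20) = -9*23 = -207)
M(r, J) = -207 - 2*J + 5*r (M(r, J) = (5*r - 2*J) - 207 = (-2*J + 5*r) - 207 = -207 - 2*J + 5*r)
f = 858 (f = -4*(-207 - 2*4 + 5*0) - 2 = -4*(-207 - 8 + 0) - 2 = -4*(-215) - 2 = 860 - 2 = 858)
f**2 = 858**2 = 736164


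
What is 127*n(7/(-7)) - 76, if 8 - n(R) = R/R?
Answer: 813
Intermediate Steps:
n(R) = 7 (n(R) = 8 - R/R = 8 - 1*1 = 8 - 1 = 7)
127*n(7/(-7)) - 76 = 127*7 - 76 = 889 - 76 = 813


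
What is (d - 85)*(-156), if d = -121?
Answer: 32136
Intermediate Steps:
(d - 85)*(-156) = (-121 - 85)*(-156) = -206*(-156) = 32136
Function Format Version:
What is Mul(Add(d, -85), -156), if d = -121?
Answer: 32136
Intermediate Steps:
Mul(Add(d, -85), -156) = Mul(Add(-121, -85), -156) = Mul(-206, -156) = 32136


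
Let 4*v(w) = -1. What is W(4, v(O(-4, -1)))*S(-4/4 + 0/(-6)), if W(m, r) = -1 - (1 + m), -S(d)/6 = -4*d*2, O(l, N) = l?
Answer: 288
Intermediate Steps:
v(w) = -¼ (v(w) = (¼)*(-1) = -¼)
S(d) = 48*d (S(d) = -6*(-4*d)*2 = -(-48)*d = 48*d)
W(m, r) = -2 - m (W(m, r) = -1 + (-1 - m) = -2 - m)
W(4, v(O(-4, -1)))*S(-4/4 + 0/(-6)) = (-2 - 1*4)*(48*(-4/4 + 0/(-6))) = (-2 - 4)*(48*(-4*¼ + 0*(-⅙))) = -288*(-1 + 0) = -288*(-1) = -6*(-48) = 288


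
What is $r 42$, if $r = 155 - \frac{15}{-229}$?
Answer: $\frac{1491420}{229} \approx 6512.8$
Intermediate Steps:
$r = \frac{35510}{229}$ ($r = 155 - - \frac{15}{229} = 155 + \frac{15}{229} = \frac{35510}{229} \approx 155.07$)
$r 42 = \frac{35510}{229} \cdot 42 = \frac{1491420}{229}$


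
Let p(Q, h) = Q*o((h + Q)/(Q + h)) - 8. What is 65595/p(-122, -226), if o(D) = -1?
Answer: 21865/38 ≈ 575.39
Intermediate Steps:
p(Q, h) = -8 - Q (p(Q, h) = Q*(-1) - 8 = -Q - 8 = -8 - Q)
65595/p(-122, -226) = 65595/(-8 - 1*(-122)) = 65595/(-8 + 122) = 65595/114 = 65595*(1/114) = 21865/38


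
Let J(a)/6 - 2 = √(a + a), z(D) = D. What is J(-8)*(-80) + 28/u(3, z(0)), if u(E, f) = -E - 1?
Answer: -967 - 1920*I ≈ -967.0 - 1920.0*I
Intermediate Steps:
J(a) = 12 + 6*√2*√a (J(a) = 12 + 6*√(a + a) = 12 + 6*√(2*a) = 12 + 6*(√2*√a) = 12 + 6*√2*√a)
u(E, f) = -1 - E
J(-8)*(-80) + 28/u(3, z(0)) = (12 + 6*√2*√(-8))*(-80) + 28/(-1 - 1*3) = (12 + 6*√2*(2*I*√2))*(-80) + 28/(-1 - 3) = (12 + 24*I)*(-80) + 28/(-4) = (-960 - 1920*I) + 28*(-¼) = (-960 - 1920*I) - 7 = -967 - 1920*I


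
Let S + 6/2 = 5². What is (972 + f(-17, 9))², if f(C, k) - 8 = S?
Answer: 1004004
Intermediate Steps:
S = 22 (S = -3 + 5² = -3 + 25 = 22)
f(C, k) = 30 (f(C, k) = 8 + 22 = 30)
(972 + f(-17, 9))² = (972 + 30)² = 1002² = 1004004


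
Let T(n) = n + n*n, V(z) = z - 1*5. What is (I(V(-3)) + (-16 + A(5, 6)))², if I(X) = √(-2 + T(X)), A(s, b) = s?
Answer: 175 - 66*√6 ≈ 13.334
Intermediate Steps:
V(z) = -5 + z (V(z) = z - 5 = -5 + z)
T(n) = n + n²
I(X) = √(-2 + X*(1 + X))
(I(V(-3)) + (-16 + A(5, 6)))² = (√(-2 + (-5 - 3)*(1 + (-5 - 3))) + (-16 + 5))² = (√(-2 - 8*(1 - 8)) - 11)² = (√(-2 - 8*(-7)) - 11)² = (√(-2 + 56) - 11)² = (√54 - 11)² = (3*√6 - 11)² = (-11 + 3*√6)²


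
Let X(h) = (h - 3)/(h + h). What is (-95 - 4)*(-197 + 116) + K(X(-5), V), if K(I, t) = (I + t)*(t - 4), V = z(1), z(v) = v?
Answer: 40068/5 ≈ 8013.6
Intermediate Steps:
X(h) = (-3 + h)/(2*h) (X(h) = (-3 + h)/((2*h)) = (-3 + h)*(1/(2*h)) = (-3 + h)/(2*h))
V = 1
K(I, t) = (-4 + t)*(I + t) (K(I, t) = (I + t)*(-4 + t) = (-4 + t)*(I + t))
(-95 - 4)*(-197 + 116) + K(X(-5), V) = (-95 - 4)*(-197 + 116) + (1**2 - 2*(-3 - 5)/(-5) - 4*1 + ((1/2)*(-3 - 5)/(-5))*1) = -99*(-81) + (1 - 2*(-1)*(-8)/5 - 4 + ((1/2)*(-1/5)*(-8))*1) = 8019 + (1 - 4*4/5 - 4 + (4/5)*1) = 8019 + (1 - 16/5 - 4 + 4/5) = 8019 - 27/5 = 40068/5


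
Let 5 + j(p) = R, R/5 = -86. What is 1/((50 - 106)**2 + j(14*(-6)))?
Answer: 1/2701 ≈ 0.00037023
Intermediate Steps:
R = -430 (R = 5*(-86) = -430)
j(p) = -435 (j(p) = -5 - 430 = -435)
1/((50 - 106)**2 + j(14*(-6))) = 1/((50 - 106)**2 - 435) = 1/((-56)**2 - 435) = 1/(3136 - 435) = 1/2701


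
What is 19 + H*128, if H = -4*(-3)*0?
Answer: 19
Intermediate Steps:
H = 0 (H = 12*0 = 0)
19 + H*128 = 19 + 0*128 = 19 + 0 = 19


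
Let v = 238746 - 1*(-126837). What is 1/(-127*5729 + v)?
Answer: -1/362000 ≈ -2.7624e-6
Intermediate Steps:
v = 365583 (v = 238746 + 126837 = 365583)
1/(-127*5729 + v) = 1/(-127*5729 + 365583) = 1/(-727583 + 365583) = 1/(-362000) = -1/362000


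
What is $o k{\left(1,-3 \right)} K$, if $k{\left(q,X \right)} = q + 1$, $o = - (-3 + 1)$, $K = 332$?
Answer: $1328$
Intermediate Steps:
$o = 2$ ($o = \left(-1\right) \left(-2\right) = 2$)
$k{\left(q,X \right)} = 1 + q$
$o k{\left(1,-3 \right)} K = 2 \left(1 + 1\right) 332 = 2 \cdot 2 \cdot 332 = 4 \cdot 332 = 1328$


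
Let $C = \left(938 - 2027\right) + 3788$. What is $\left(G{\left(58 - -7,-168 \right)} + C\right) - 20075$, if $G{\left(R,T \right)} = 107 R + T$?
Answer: $-10589$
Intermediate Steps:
$G{\left(R,T \right)} = T + 107 R$
$C = 2699$ ($C = -1089 + 3788 = 2699$)
$\left(G{\left(58 - -7,-168 \right)} + C\right) - 20075 = \left(\left(-168 + 107 \left(58 - -7\right)\right) + 2699\right) - 20075 = \left(\left(-168 + 107 \left(58 + 7\right)\right) + 2699\right) - 20075 = \left(\left(-168 + 107 \cdot 65\right) + 2699\right) - 20075 = \left(\left(-168 + 6955\right) + 2699\right) - 20075 = \left(6787 + 2699\right) - 20075 = 9486 - 20075 = -10589$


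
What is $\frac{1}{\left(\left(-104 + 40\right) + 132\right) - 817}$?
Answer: $- \frac{1}{749} \approx -0.0013351$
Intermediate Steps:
$\frac{1}{\left(\left(-104 + 40\right) + 132\right) - 817} = \frac{1}{\left(-64 + 132\right) - 817} = \frac{1}{68 - 817} = \frac{1}{-749} = - \frac{1}{749}$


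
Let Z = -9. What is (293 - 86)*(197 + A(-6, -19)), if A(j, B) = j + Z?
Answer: 37674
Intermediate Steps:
A(j, B) = -9 + j (A(j, B) = j - 9 = -9 + j)
(293 - 86)*(197 + A(-6, -19)) = (293 - 86)*(197 + (-9 - 6)) = 207*(197 - 15) = 207*182 = 37674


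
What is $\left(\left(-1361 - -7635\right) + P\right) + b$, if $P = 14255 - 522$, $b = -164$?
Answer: $19843$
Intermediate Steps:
$P = 13733$ ($P = 14255 - 522 = 13733$)
$\left(\left(-1361 - -7635\right) + P\right) + b = \left(\left(-1361 - -7635\right) + 13733\right) - 164 = \left(\left(-1361 + 7635\right) + 13733\right) - 164 = \left(6274 + 13733\right) - 164 = 20007 - 164 = 19843$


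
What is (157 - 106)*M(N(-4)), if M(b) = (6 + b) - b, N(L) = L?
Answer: 306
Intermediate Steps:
M(b) = 6
(157 - 106)*M(N(-4)) = (157 - 106)*6 = 51*6 = 306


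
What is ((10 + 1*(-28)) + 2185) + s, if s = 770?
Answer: 2937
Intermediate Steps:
((10 + 1*(-28)) + 2185) + s = ((10 + 1*(-28)) + 2185) + 770 = ((10 - 28) + 2185) + 770 = (-18 + 2185) + 770 = 2167 + 770 = 2937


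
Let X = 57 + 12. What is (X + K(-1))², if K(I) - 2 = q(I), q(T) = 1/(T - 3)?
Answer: 80089/16 ≈ 5005.6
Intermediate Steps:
q(T) = 1/(-3 + T)
K(I) = 2 + 1/(-3 + I)
X = 69
(X + K(-1))² = (69 + (-5 + 2*(-1))/(-3 - 1))² = (69 + (-5 - 2)/(-4))² = (69 - ¼*(-7))² = (69 + 7/4)² = (283/4)² = 80089/16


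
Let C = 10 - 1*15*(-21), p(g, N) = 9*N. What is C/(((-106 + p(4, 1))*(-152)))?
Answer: 325/14744 ≈ 0.022043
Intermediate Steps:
C = 325 (C = 10 - 15*(-21) = 10 + 315 = 325)
C/(((-106 + p(4, 1))*(-152))) = 325/(((-106 + 9*1)*(-152))) = 325/(((-106 + 9)*(-152))) = 325/((-97*(-152))) = 325/14744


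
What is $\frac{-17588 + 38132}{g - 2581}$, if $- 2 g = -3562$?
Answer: $- \frac{642}{25} \approx -25.68$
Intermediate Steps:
$g = 1781$ ($g = \left(- \frac{1}{2}\right) \left(-3562\right) = 1781$)
$\frac{-17588 + 38132}{g - 2581} = \frac{-17588 + 38132}{1781 - 2581} = \frac{20544}{-800} = 20544 \left(- \frac{1}{800}\right) = - \frac{642}{25}$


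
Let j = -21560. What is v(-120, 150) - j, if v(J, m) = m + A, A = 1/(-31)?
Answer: 673009/31 ≈ 21710.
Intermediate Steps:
A = -1/31 ≈ -0.032258
v(J, m) = -1/31 + m (v(J, m) = m - 1/31 = -1/31 + m)
v(-120, 150) - j = (-1/31 + 150) - 1*(-21560) = 4649/31 + 21560 = 673009/31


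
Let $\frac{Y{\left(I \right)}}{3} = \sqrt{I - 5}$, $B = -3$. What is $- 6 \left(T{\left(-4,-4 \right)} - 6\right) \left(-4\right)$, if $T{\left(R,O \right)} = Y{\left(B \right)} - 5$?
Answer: $-264 + 144 i \sqrt{2} \approx -264.0 + 203.65 i$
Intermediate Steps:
$Y{\left(I \right)} = 3 \sqrt{-5 + I}$ ($Y{\left(I \right)} = 3 \sqrt{I - 5} = 3 \sqrt{-5 + I}$)
$T{\left(R,O \right)} = -5 + 6 i \sqrt{2}$ ($T{\left(R,O \right)} = 3 \sqrt{-5 - 3} - 5 = 3 \sqrt{-8} - 5 = 3 \cdot 2 i \sqrt{2} - 5 = 6 i \sqrt{2} - 5 = -5 + 6 i \sqrt{2}$)
$- 6 \left(T{\left(-4,-4 \right)} - 6\right) \left(-4\right) = - 6 \left(\left(-5 + 6 i \sqrt{2}\right) - 6\right) \left(-4\right) = - 6 \left(-11 + 6 i \sqrt{2}\right) \left(-4\right) = \left(66 - 36 i \sqrt{2}\right) \left(-4\right) = -264 + 144 i \sqrt{2}$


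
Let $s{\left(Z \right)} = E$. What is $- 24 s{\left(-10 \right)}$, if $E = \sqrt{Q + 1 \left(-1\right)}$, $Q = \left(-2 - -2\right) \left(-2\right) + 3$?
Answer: $- 24 \sqrt{2} \approx -33.941$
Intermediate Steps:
$Q = 3$ ($Q = \left(-2 + 2\right) \left(-2\right) + 3 = 0 \left(-2\right) + 3 = 0 + 3 = 3$)
$E = \sqrt{2}$ ($E = \sqrt{3 + 1 \left(-1\right)} = \sqrt{3 - 1} = \sqrt{2} \approx 1.4142$)
$s{\left(Z \right)} = \sqrt{2}$
$- 24 s{\left(-10 \right)} = - 24 \sqrt{2}$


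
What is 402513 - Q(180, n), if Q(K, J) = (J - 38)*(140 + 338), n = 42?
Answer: 400601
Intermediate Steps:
Q(K, J) = -18164 + 478*J (Q(K, J) = (-38 + J)*478 = -18164 + 478*J)
402513 - Q(180, n) = 402513 - (-18164 + 478*42) = 402513 - (-18164 + 20076) = 402513 - 1*1912 = 402513 - 1912 = 400601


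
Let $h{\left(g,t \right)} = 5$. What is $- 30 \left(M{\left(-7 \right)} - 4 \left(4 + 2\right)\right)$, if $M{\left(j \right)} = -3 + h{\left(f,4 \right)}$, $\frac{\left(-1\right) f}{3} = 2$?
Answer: $660$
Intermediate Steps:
$f = -6$ ($f = \left(-3\right) 2 = -6$)
$M{\left(j \right)} = 2$ ($M{\left(j \right)} = -3 + 5 = 2$)
$- 30 \left(M{\left(-7 \right)} - 4 \left(4 + 2\right)\right) = - 30 \left(2 - 4 \left(4 + 2\right)\right) = - 30 \left(2 - 24\right) = \left(-30\right) \left(-22\right) = 660$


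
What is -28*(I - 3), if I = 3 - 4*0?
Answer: 0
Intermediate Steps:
I = 3 (I = 3 + 0 = 3)
-28*(I - 3) = -28*(3 - 3) = -28*0 = 0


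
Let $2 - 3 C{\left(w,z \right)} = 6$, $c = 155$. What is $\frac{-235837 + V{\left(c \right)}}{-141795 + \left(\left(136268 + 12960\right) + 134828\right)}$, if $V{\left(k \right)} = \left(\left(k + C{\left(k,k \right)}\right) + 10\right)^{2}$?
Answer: $- \frac{1881452}{1280349} \approx -1.4695$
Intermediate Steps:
$C{\left(w,z \right)} = - \frac{4}{3}$ ($C{\left(w,z \right)} = \frac{2}{3} - 2 = - \frac{4}{3}$)
$V{\left(k \right)} = \left(\frac{26}{3} + k\right)^{2}$ ($V{\left(k \right)} = \left(\left(k - \frac{4}{3}\right) + 10\right)^{2} = \left(\left(- \frac{4}{3} + k\right) + 10\right)^{2} = \left(\frac{26}{3} + k\right)^{2}$)
$\frac{-235837 + V{\left(c \right)}}{-141795 + \left(\left(136268 + 12960\right) + 134828\right)} = \frac{-235837 + \frac{\left(26 + 3 \cdot 155\right)^{2}}{9}}{-141795 + \left(\left(136268 + 12960\right) + 134828\right)} = \frac{-235837 + \frac{\left(26 + 465\right)^{2}}{9}}{-141795 + \left(149228 + 134828\right)} = \frac{-235837 + \frac{491^{2}}{9}}{-141795 + 284056} = \frac{-235837 + \frac{1}{9} \cdot 241081}{142261} = \left(-235837 + \frac{241081}{9}\right) \frac{1}{142261} = \left(- \frac{1881452}{9}\right) \frac{1}{142261} = - \frac{1881452}{1280349}$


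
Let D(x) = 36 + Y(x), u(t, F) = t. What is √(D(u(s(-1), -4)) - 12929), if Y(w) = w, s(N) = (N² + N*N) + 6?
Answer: I*√12885 ≈ 113.51*I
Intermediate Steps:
s(N) = 6 + 2*N² (s(N) = (N² + N²) + 6 = 2*N² + 6 = 6 + 2*N²)
D(x) = 36 + x
√(D(u(s(-1), -4)) - 12929) = √((36 + (6 + 2*(-1)²)) - 12929) = √((36 + (6 + 2*1)) - 12929) = √((36 + (6 + 2)) - 12929) = √((36 + 8) - 12929) = √(44 - 12929) = √(-12885) = I*√12885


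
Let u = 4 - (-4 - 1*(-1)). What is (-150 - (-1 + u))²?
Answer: 24336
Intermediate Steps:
u = 7 (u = 4 - (-4 + 1) = 4 - 1*(-3) = 4 + 3 = 7)
(-150 - (-1 + u))² = (-150 - (-1 + 7))² = (-150 - 1*6)² = (-150 - 6)² = (-156)² = 24336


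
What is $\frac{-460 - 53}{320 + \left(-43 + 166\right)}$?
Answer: $- \frac{513}{443} \approx -1.158$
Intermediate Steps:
$\frac{-460 - 53}{320 + \left(-43 + 166\right)} = - \frac{513}{320 + 123} = - \frac{513}{443}$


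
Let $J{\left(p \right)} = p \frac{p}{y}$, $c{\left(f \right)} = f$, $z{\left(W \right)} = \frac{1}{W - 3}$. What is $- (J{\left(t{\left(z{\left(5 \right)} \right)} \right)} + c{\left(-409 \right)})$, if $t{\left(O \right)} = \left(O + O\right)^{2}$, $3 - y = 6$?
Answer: $\frac{1228}{3} \approx 409.33$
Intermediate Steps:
$y = -3$ ($y = 3 - 6 = -3$)
$z{\left(W \right)} = \frac{1}{-3 + W}$
$t{\left(O \right)} = 4 O^{2}$ ($t{\left(O \right)} = \left(2 O\right)^{2} = 4 O^{2}$)
$J{\left(p \right)} = - \frac{p^{2}}{3}$ ($J{\left(p \right)} = p \frac{p}{-3} = p p \left(- \frac{1}{3}\right) = p \left(- \frac{p}{3}\right) = - \frac{p^{2}}{3}$)
$- (J{\left(t{\left(z{\left(5 \right)} \right)} \right)} + c{\left(-409 \right)}) = - (- \frac{\left(4 \left(\frac{1}{-3 + 5}\right)^{2}\right)^{2}}{3} - 409) = - (- \frac{\left(4 \left(\frac{1}{2}\right)^{2}\right)^{2}}{3} - 409) = - (- \frac{\left(\frac{4}{4}\right)^{2}}{3} - 409) = - (- \frac{\left(4 \cdot \frac{1}{4}\right)^{2}}{3} - 409) = - (- \frac{1^{2}}{3} - 409) = - (\left(- \frac{1}{3}\right) 1 - 409) = - (- \frac{1}{3} - 409) = \left(-1\right) \left(- \frac{1228}{3}\right) = \frac{1228}{3}$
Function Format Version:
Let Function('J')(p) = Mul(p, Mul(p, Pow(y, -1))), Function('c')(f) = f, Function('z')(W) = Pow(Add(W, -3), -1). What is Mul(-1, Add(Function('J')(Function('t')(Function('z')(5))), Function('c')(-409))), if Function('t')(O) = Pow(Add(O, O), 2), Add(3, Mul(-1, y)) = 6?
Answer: Rational(1228, 3) ≈ 409.33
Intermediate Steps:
y = -3 (y = Add(3, Mul(-1, 6)) = Add(3, -6) = -3)
Function('z')(W) = Pow(Add(-3, W), -1)
Function('t')(O) = Mul(4, Pow(O, 2)) (Function('t')(O) = Pow(Mul(2, O), 2) = Mul(4, Pow(O, 2)))
Function('J')(p) = Mul(Rational(-1, 3), Pow(p, 2)) (Function('J')(p) = Mul(p, Mul(p, Pow(-3, -1))) = Mul(p, Mul(p, Rational(-1, 3))) = Mul(p, Mul(Rational(-1, 3), p)) = Mul(Rational(-1, 3), Pow(p, 2)))
Mul(-1, Add(Function('J')(Function('t')(Function('z')(5))), Function('c')(-409))) = Mul(-1, Add(Mul(Rational(-1, 3), Pow(Mul(4, Pow(Pow(Add(-3, 5), -1), 2)), 2)), -409)) = Mul(-1, Add(Mul(Rational(-1, 3), Pow(Mul(4, Pow(Pow(2, -1), 2)), 2)), -409)) = Mul(-1, Add(Mul(Rational(-1, 3), Pow(Mul(4, Pow(Rational(1, 2), 2)), 2)), -409)) = Mul(-1, Add(Mul(Rational(-1, 3), Pow(Mul(4, Rational(1, 4)), 2)), -409)) = Mul(-1, Add(Mul(Rational(-1, 3), Pow(1, 2)), -409)) = Mul(-1, Add(Mul(Rational(-1, 3), 1), -409)) = Mul(-1, Add(Rational(-1, 3), -409)) = Mul(-1, Rational(-1228, 3)) = Rational(1228, 3)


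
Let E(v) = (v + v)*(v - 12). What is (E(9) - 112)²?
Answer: 27556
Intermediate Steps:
E(v) = 2*v*(-12 + v) (E(v) = (2*v)*(-12 + v) = 2*v*(-12 + v))
(E(9) - 112)² = (2*9*(-12 + 9) - 112)² = (2*9*(-3) - 112)² = (-54 - 112)² = (-166)² = 27556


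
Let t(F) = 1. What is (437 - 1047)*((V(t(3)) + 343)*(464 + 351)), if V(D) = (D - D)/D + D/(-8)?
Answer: -681841225/4 ≈ -1.7046e+8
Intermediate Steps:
V(D) = -D/8 (V(D) = 0/D + D*(-⅛) = 0 - D/8 = -D/8)
(437 - 1047)*((V(t(3)) + 343)*(464 + 351)) = (437 - 1047)*((-⅛*1 + 343)*(464 + 351)) = -610*(-⅛ + 343)*815 = -836615*815/4 = -610*2235545/8 = -681841225/4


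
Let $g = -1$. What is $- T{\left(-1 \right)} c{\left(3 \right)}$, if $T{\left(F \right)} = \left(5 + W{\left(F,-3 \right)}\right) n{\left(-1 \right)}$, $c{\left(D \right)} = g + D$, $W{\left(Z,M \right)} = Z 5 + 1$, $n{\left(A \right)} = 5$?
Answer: $-10$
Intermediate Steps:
$W{\left(Z,M \right)} = 1 + 5 Z$ ($W{\left(Z,M \right)} = 5 Z + 1 = 1 + 5 Z$)
$c{\left(D \right)} = -1 + D$
$T{\left(F \right)} = 30 + 25 F$ ($T{\left(F \right)} = \left(5 + \left(1 + 5 F\right)\right) 5 = \left(6 + 5 F\right) 5 = 30 + 25 F$)
$- T{\left(-1 \right)} c{\left(3 \right)} = - (30 + 25 \left(-1\right)) \left(-1 + 3\right) = - (30 - 25) 2 = \left(-1\right) 5 \cdot 2 = \left(-5\right) 2 = -10$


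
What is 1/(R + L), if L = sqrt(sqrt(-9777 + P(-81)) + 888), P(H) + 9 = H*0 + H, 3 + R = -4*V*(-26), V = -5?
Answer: -1/(523 - sqrt(888 + I*sqrt(9867))) ≈ -0.0020277 - 6.8424e-6*I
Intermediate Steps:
R = -523 (R = -3 - 4*(-5)*(-26) = -3 + 20*(-26) = -3 - 520 = -523)
P(H) = -9 + H (P(H) = -9 + (H*0 + H) = -9 + (0 + H) = -9 + H)
L = sqrt(888 + I*sqrt(9867)) (L = sqrt(sqrt(-9777 + (-9 - 81)) + 888) = sqrt(sqrt(-9777 - 90) + 888) = sqrt(sqrt(-9867) + 888) = sqrt(I*sqrt(9867) + 888) = sqrt(888 + I*sqrt(9867)) ≈ 29.846 + 1.6641*I)
1/(R + L) = 1/(-523 + sqrt(888 + I*sqrt(9867)))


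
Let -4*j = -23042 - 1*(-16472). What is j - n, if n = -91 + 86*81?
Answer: -10465/2 ≈ -5232.5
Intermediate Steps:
j = 3285/2 (j = -(-23042 - 1*(-16472))/4 = -(-23042 + 16472)/4 = -¼*(-6570) = 3285/2 ≈ 1642.5)
n = 6875 (n = -91 + 6966 = 6875)
j - n = 3285/2 - 1*6875 = 3285/2 - 6875 = -10465/2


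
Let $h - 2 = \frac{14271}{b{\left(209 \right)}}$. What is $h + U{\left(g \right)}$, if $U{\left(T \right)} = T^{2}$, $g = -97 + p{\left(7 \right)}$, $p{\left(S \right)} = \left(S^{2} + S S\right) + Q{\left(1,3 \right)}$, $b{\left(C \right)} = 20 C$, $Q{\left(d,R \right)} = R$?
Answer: $\frac{89511}{4180} \approx 21.414$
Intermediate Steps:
$p{\left(S \right)} = 3 + 2 S^{2}$ ($p{\left(S \right)} = \left(S^{2} + S S\right) + 3 = \left(S^{2} + S^{2}\right) + 3 = 2 S^{2} + 3 = 3 + 2 S^{2}$)
$g = 4$ ($g = -97 + \left(3 + 2 \cdot 7^{2}\right) = -97 + \left(3 + 2 \cdot 49\right) = -97 + \left(3 + 98\right) = -97 + 101 = 4$)
$h = \frac{22631}{4180}$ ($h = 2 + \frac{14271}{20 \cdot 209} = 2 + \frac{14271}{4180} = \frac{22631}{4180} \approx 5.4141$)
$h + U{\left(g \right)} = \frac{22631}{4180} + 4^{2} = \frac{22631}{4180} + 16 = \frac{89511}{4180}$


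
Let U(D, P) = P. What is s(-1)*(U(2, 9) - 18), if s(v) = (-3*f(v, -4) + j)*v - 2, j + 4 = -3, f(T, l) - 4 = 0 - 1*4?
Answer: -45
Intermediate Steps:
f(T, l) = 0 (f(T, l) = 4 + (0 - 1*4) = 4 + (0 - 4) = 4 - 4 = 0)
j = -7 (j = -4 - 3 = -7)
s(v) = -2 - 7*v (s(v) = (-3*0 - 7)*v - 2 = (0 - 7)*v - 2 = -7*v - 2 = -2 - 7*v)
s(-1)*(U(2, 9) - 18) = (-2 - 7*(-1))*(9 - 18) = (-2 + 7)*(-9) = 5*(-9) = -45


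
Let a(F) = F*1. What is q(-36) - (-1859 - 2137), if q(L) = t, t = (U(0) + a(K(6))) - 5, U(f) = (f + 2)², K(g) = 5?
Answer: 4000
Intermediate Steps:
a(F) = F
U(f) = (2 + f)²
t = 4 (t = ((2 + 0)² + 5) - 5 = (2² + 5) - 5 = (4 + 5) - 5 = 9 - 5 = 4)
q(L) = 4
q(-36) - (-1859 - 2137) = 4 - (-1859 - 2137) = 4 - 1*(-3996) = 4 + 3996 = 4000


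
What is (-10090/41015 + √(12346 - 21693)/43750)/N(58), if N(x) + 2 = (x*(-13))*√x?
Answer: -1009/67621274643 + 29261*√58/5201636511 - 377*I*√542126/721304587500 + I*√9347/721304587500 ≈ 4.2826e-5 - 3.847e-7*I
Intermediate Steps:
N(x) = -2 - 13*x^(3/2) (N(x) = -2 + (x*(-13))*√x = -2 + (-13*x)*√x = -2 - 13*x^(3/2))
(-10090/41015 + √(12346 - 21693)/43750)/N(58) = (-10090/41015 + √(12346 - 21693)/43750)/(-2 - 754*√58) = (-10090*1/41015 + √(-9347)*(1/43750))/(-2 - 754*√58) = (-2018/8203 + (I*√9347)*(1/43750))/(-2 - 754*√58) = (-2018/8203 + I*√9347/43750)/(-2 - 754*√58)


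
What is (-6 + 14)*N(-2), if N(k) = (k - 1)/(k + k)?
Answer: 6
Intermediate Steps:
N(k) = (-1 + k)/(2*k) (N(k) = (-1 + k)/((2*k)) = (-1 + k)*(1/(2*k)) = (-1 + k)/(2*k))
(-6 + 14)*N(-2) = (-6 + 14)*((1/2)*(-1 - 2)/(-2)) = 8*((1/2)*(-1/2)*(-3)) = 8*(3/4) = 6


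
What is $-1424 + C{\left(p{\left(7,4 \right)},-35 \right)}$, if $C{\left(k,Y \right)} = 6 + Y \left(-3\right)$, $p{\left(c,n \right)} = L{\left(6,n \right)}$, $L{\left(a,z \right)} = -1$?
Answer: $-1313$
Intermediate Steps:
$p{\left(c,n \right)} = -1$
$C{\left(k,Y \right)} = 6 - 3 Y$
$-1424 + C{\left(p{\left(7,4 \right)},-35 \right)} = -1424 + \left(6 - -105\right) = -1424 + \left(6 + 105\right) = -1424 + 111 = -1313$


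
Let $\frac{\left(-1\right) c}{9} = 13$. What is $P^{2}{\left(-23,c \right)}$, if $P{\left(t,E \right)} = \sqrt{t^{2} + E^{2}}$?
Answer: $14218$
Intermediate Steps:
$c = -117$ ($c = \left(-9\right) 13 = -117$)
$P{\left(t,E \right)} = \sqrt{E^{2} + t^{2}}$
$P^{2}{\left(-23,c \right)} = \left(\sqrt{\left(-117\right)^{2} + \left(-23\right)^{2}}\right)^{2} = \left(\sqrt{13689 + 529}\right)^{2} = \left(\sqrt{14218}\right)^{2} = 14218$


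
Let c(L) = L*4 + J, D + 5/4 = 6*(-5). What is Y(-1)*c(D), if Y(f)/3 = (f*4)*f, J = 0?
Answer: -1500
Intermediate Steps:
D = -125/4 (D = -5/4 + 6*(-5) = -5/4 - 30 = -125/4 ≈ -31.250)
c(L) = 4*L (c(L) = L*4 + 0 = 4*L + 0 = 4*L)
Y(f) = 12*f**2 (Y(f) = 3*((f*4)*f) = 3*((4*f)*f) = 3*(4*f**2) = 12*f**2)
Y(-1)*c(D) = (12*(-1)**2)*(4*(-125/4)) = (12*1)*(-125) = 12*(-125) = -1500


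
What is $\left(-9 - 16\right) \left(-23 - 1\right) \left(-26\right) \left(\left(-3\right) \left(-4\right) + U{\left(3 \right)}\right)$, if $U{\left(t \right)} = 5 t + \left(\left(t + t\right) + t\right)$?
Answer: $-561600$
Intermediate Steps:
$U{\left(t \right)} = 8 t$ ($U{\left(t \right)} = 5 t + \left(2 t + t\right) = 5 t + 3 t = 8 t$)
$\left(-9 - 16\right) \left(-23 - 1\right) \left(-26\right) \left(\left(-3\right) \left(-4\right) + U{\left(3 \right)}\right) = \left(-9 - 16\right) \left(-23 - 1\right) \left(-26\right) \left(\left(-3\right) \left(-4\right) + 8 \cdot 3\right) = \left(-9 - 16\right) \left(-24\right) \left(-26\right) \left(12 + 24\right) = \left(-9 - 16\right) \left(-24\right) \left(-26\right) 36 = \left(-25\right) \left(-24\right) \left(-26\right) 36 = 600 \left(-26\right) 36 = \left(-15600\right) 36 = -561600$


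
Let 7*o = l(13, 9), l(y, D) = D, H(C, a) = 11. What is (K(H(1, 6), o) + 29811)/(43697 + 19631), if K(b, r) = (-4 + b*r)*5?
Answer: 26129/55412 ≈ 0.47154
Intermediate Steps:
o = 9/7 (o = (1/7)*9 = 9/7 ≈ 1.2857)
K(b, r) = -20 + 5*b*r
(K(H(1, 6), o) + 29811)/(43697 + 19631) = ((-20 + 5*11*(9/7)) + 29811)/(43697 + 19631) = ((-20 + 495/7) + 29811)/63328 = (355/7 + 29811)*(1/63328) = (209032/7)*(1/63328) = 26129/55412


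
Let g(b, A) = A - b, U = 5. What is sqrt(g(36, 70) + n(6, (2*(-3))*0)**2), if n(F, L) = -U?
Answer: sqrt(59) ≈ 7.6811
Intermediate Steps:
n(F, L) = -5 (n(F, L) = -1*5 = -5)
sqrt(g(36, 70) + n(6, (2*(-3))*0)**2) = sqrt((70 - 1*36) + (-5)**2) = sqrt((70 - 36) + 25) = sqrt(34 + 25) = sqrt(59)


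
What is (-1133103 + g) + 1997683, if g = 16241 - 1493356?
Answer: -612535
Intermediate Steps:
g = -1477115
(-1133103 + g) + 1997683 = (-1133103 - 1477115) + 1997683 = -2610218 + 1997683 = -612535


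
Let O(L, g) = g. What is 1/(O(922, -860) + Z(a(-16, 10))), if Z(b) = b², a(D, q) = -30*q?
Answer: 1/89140 ≈ 1.1218e-5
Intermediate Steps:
1/(O(922, -860) + Z(a(-16, 10))) = 1/(-860 + (-30*10)²) = 1/(-860 + (-300)²) = 1/(-860 + 90000) = 1/89140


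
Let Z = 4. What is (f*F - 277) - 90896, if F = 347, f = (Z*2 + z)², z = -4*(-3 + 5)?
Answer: -91173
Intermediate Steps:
z = -8 (z = -4*2 = -8)
f = 0 (f = (4*2 - 8)² = (8 - 8)² = 0² = 0)
(f*F - 277) - 90896 = (0*347 - 277) - 90896 = (0 - 277) - 90896 = -277 - 90896 = -91173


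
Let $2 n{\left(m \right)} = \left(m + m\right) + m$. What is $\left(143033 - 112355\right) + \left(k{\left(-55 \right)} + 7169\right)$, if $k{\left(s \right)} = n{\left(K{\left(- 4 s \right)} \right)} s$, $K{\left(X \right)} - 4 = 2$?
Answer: $37352$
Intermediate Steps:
$K{\left(X \right)} = 6$ ($K{\left(X \right)} = 4 + 2 = 6$)
$n{\left(m \right)} = \frac{3 m}{2}$ ($n{\left(m \right)} = \frac{\left(m + m\right) + m}{2} = \frac{2 m + m}{2} = \frac{3 m}{2}$)
$k{\left(s \right)} = 9 s$ ($k{\left(s \right)} = \frac{3}{2} \cdot 6 s = 9 s$)
$\left(143033 - 112355\right) + \left(k{\left(-55 \right)} + 7169\right) = \left(143033 - 112355\right) + \left(9 \left(-55\right) + 7169\right) = 30678 + \left(-495 + 7169\right) = 30678 + 6674 = 37352$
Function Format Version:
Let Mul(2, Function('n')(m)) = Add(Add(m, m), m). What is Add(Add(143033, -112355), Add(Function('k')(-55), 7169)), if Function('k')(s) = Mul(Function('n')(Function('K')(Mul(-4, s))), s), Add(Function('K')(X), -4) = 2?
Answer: 37352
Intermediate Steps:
Function('K')(X) = 6 (Function('K')(X) = Add(4, 2) = 6)
Function('n')(m) = Mul(Rational(3, 2), m) (Function('n')(m) = Mul(Rational(1, 2), Add(Add(m, m), m)) = Mul(Rational(1, 2), Add(Mul(2, m), m)) = Mul(Rational(1, 2), Mul(3, m)) = Mul(Rational(3, 2), m))
Function('k')(s) = Mul(9, s) (Function('k')(s) = Mul(Mul(Rational(3, 2), 6), s) = Mul(9, s))
Add(Add(143033, -112355), Add(Function('k')(-55), 7169)) = Add(Add(143033, -112355), Add(Mul(9, -55), 7169)) = Add(30678, Add(-495, 7169)) = Add(30678, 6674) = 37352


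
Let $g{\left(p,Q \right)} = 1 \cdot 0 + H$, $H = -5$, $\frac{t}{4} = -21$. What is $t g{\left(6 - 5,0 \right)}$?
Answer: $420$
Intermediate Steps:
$t = -84$ ($t = 4 \left(-21\right) = -84$)
$g{\left(p,Q \right)} = -5$ ($g{\left(p,Q \right)} = 1 \cdot 0 - 5 = 0 - 5 = -5$)
$t g{\left(6 - 5,0 \right)} = \left(-84\right) \left(-5\right) = 420$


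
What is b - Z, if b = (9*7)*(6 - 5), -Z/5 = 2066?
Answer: 10393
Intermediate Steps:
Z = -10330 (Z = -5*2066 = -10330)
b = 63 (b = 63*1 = 63)
b - Z = 63 - 1*(-10330) = 63 + 10330 = 10393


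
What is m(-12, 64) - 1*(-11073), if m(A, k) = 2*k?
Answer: 11201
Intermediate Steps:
m(-12, 64) - 1*(-11073) = 2*64 - 1*(-11073) = 128 + 11073 = 11201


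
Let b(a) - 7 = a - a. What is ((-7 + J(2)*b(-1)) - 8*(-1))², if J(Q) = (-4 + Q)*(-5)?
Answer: 5041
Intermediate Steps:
b(a) = 7 (b(a) = 7 + (a - a) = 7 + 0 = 7)
J(Q) = 20 - 5*Q
((-7 + J(2)*b(-1)) - 8*(-1))² = ((-7 + (20 - 5*2)*7) - 8*(-1))² = ((-7 + (20 - 10)*7) + 8)² = ((-7 + 10*7) + 8)² = ((-7 + 70) + 8)² = (63 + 8)² = 71² = 5041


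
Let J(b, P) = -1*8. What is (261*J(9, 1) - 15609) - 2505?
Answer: -20202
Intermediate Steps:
J(b, P) = -8
(261*J(9, 1) - 15609) - 2505 = (261*(-8) - 15609) - 2505 = (-2088 - 15609) - 2505 = -17697 - 2505 = -20202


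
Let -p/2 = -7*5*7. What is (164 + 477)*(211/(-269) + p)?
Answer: 84354959/269 ≈ 3.1359e+5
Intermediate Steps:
p = 490 (p = -2*(-7*5)*7 = -(-70)*7 = -2*(-245) = 490)
(164 + 477)*(211/(-269) + p) = (164 + 477)*(211/(-269) + 490) = 641*(211*(-1/269) + 490) = 641*(-211/269 + 490) = 641*(131599/269) = 84354959/269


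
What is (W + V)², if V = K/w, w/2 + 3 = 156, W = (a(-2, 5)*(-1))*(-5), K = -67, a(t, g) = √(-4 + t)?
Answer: (67 - 1530*I*√6)²/93636 ≈ -149.95 - 5.3633*I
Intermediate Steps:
W = 5*I*√6 (W = (√(-4 - 2)*(-1))*(-5) = (√(-6)*(-1))*(-5) = ((I*√6)*(-1))*(-5) = -I*√6*(-5) = 5*I*√6 ≈ 12.247*I)
w = 306 (w = -6 + 2*156 = -6 + 312 = 306)
V = -67/306 ≈ -0.21895
(W + V)² = (5*I*√6 - 67/306)² = (-67/306 + 5*I*√6)²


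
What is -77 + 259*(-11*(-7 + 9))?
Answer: -5775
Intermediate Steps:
-77 + 259*(-11*(-7 + 9)) = -77 + 259*(-11*2) = -77 + 259*(-22) = -77 - 5698 = -5775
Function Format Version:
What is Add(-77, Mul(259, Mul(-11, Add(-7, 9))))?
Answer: -5775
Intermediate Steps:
Add(-77, Mul(259, Mul(-11, Add(-7, 9)))) = Add(-77, Mul(259, Mul(-11, 2))) = Add(-77, Mul(259, -22)) = Add(-77, -5698) = -5775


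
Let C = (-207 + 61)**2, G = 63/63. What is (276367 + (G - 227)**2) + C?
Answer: 348759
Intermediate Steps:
G = 1 (G = 63*(1/63) = 1)
C = 21316 (C = (-146)**2 = 21316)
(276367 + (G - 227)**2) + C = (276367 + (1 - 227)**2) + 21316 = (276367 + (-226)**2) + 21316 = (276367 + 51076) + 21316 = 327443 + 21316 = 348759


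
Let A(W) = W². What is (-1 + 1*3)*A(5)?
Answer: 50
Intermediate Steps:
(-1 + 1*3)*A(5) = (-1 + 1*3)*5² = (-1 + 3)*25 = 2*25 = 50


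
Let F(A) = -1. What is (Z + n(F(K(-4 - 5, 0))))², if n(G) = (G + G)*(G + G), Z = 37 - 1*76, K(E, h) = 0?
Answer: 1225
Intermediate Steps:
Z = -39 (Z = 37 - 76 = -39)
n(G) = 4*G² (n(G) = (2*G)*(2*G) = 4*G²)
(Z + n(F(K(-4 - 5, 0))))² = (-39 + 4*(-1)²)² = (-39 + 4*1)² = (-39 + 4)² = (-35)² = 1225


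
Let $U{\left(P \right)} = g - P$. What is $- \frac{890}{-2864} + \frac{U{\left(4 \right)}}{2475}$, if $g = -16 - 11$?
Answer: $\frac{1056983}{3544200} \approx 0.29823$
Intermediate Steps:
$g = -27$
$U{\left(P \right)} = -27 - P$
$- \frac{890}{-2864} + \frac{U{\left(4 \right)}}{2475} = - \frac{890}{-2864} + \frac{-27 - 4}{2475} = \left(-890\right) \left(- \frac{1}{2864}\right) + \left(-27 - 4\right) \frac{1}{2475} = \frac{445}{1432} - \frac{31}{2475} = \frac{1056983}{3544200}$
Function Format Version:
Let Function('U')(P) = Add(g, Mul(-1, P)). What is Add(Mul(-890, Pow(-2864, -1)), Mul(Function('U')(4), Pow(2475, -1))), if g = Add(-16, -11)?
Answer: Rational(1056983, 3544200) ≈ 0.29823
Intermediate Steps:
g = -27
Function('U')(P) = Add(-27, Mul(-1, P))
Add(Mul(-890, Pow(-2864, -1)), Mul(Function('U')(4), Pow(2475, -1))) = Add(Mul(-890, Pow(-2864, -1)), Mul(Add(-27, Mul(-1, 4)), Pow(2475, -1))) = Add(Mul(-890, Rational(-1, 2864)), Mul(Add(-27, -4), Rational(1, 2475))) = Add(Rational(445, 1432), Mul(-31, Rational(1, 2475))) = Add(Rational(445, 1432), Rational(-31, 2475)) = Rational(1056983, 3544200)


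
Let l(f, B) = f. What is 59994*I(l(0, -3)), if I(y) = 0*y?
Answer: 0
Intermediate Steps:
I(y) = 0
59994*I(l(0, -3)) = 59994*0 = 0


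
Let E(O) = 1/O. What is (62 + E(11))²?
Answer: 466489/121 ≈ 3855.3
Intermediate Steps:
E(O) = 1/O
(62 + E(11))² = (62 + 1/11)² = (683/11)² = 466489/121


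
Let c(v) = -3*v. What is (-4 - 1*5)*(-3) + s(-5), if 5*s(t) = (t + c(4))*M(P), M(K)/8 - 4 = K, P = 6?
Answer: -245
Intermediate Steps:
M(K) = 32 + 8*K
s(t) = -192 + 16*t (s(t) = ((t - 3*4)*(32 + 8*6))/5 = ((t - 12)*(32 + 48))/5 = ((-12 + t)*80)/5 = (-960 + 80*t)/5 = -192 + 16*t)
(-4 - 1*5)*(-3) + s(-5) = (-4 - 1*5)*(-3) + (-192 + 16*(-5)) = (-4 - 5)*(-3) + (-192 - 80) = -9*(-3) - 272 = 27 - 272 = -245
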